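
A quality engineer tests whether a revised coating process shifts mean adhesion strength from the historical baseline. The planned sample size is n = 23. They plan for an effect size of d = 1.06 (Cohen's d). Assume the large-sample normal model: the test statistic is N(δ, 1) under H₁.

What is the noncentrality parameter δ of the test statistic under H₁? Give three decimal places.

δ = d·√n = 1.06 × √23 = 5.0836

δ ≈ 5.084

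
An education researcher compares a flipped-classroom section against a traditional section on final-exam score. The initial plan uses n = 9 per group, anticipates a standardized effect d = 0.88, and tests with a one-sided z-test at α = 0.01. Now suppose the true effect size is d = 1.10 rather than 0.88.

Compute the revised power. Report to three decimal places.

With d = 1.10: δ = d·√(n/2) = 1.10 × √(9/2) = 2.3335. Critical value z_{0.01} = 2.326.
Revised power = Φ(δ − 2.326) = Φ(0.007) = 0.5028.

Power ≈ 0.503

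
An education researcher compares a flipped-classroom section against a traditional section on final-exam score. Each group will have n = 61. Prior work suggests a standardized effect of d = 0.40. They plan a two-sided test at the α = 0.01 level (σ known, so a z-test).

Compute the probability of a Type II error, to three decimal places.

Noncentrality parameter: δ = d·√(n/2) = 0.40 × √(61/2) = 2.2091
Two-sided α = 0.01 → critical value z_{0.005} = 2.576.
Power = Φ(δ − 2.576) + Φ(−δ − 2.576) = Φ(-0.367) + Φ(-4.785) = 0.3569 + 0.0000 = 0.3569.
Type II error: β = 1 − power = 1 − 0.3569 = 0.6431.

β ≈ 0.643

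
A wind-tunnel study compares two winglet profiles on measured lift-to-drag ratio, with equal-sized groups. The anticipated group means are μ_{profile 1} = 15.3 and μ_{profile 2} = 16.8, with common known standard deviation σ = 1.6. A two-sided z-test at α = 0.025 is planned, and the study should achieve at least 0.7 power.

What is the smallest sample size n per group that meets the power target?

n = 18 per group

Standardized effect: d = |μ_{profile 1} − μ_{profile 2}| / σ = |15.3 − 16.8| / 1.6 = 0.9375
For power 0.7 need Φ(δ − z_{0.0125}) = 0.7, so δ = z_{0.0125} + z_{0.30} = 2.241 + 0.524 = 2.766.
(The Φ(−δ − z_{α/2}) term is vanishingly small for δ > 0 and is dropped in the standard sample-size formula.)
δ = d·√(n/2) ⇒ n = 2(δ/d)² = 2 × (2.766 / 0.9375)² = 17.41.
Round up to the next whole unit.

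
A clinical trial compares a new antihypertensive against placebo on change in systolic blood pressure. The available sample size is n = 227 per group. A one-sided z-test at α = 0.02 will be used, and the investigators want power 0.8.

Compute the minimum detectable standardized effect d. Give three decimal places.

Required noncentrality: δ = z_{0.02} + z_{0.20} = 2.054 + 0.842 = 2.895.
δ = d·√(n/2) ⇒ d = δ/√(n/2) = 2.895/√(227/2) = 0.2718.

d ≈ 0.272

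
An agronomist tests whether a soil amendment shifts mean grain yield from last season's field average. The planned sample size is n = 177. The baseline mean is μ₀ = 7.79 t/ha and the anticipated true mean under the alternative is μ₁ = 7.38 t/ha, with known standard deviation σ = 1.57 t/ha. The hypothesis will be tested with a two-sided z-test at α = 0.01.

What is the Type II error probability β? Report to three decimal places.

β ≈ 0.184

Standardized effect: d = |μ₁ − μ₀| / σ = |7.38 − 7.79| / 1.57 = 0.2611
Noncentrality parameter: δ = d·√n = 0.2611 × √177 = 3.4743
Critical value for a two-sided test at α = 0.01: z_{α/2} = 2.576.
Power = Φ(δ − 2.576) + Φ(−δ − 2.576) = Φ(0.898) + Φ(-6.050) = 0.8155 + 0.0000 = 0.8155.
Type II error: β = 1 − power = 1 − 0.8155 = 0.1845.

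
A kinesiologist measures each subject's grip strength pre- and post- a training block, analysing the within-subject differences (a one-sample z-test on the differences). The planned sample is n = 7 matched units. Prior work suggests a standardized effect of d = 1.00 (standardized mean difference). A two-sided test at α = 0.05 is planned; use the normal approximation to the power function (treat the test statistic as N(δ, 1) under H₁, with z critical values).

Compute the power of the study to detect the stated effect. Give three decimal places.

Power ≈ 0.754

Noncentrality parameter: δ = d·√n = 1.00 × √7 = 2.6458
Two-sided α = 0.05 → critical value z_{0.025} = 1.960.
Power = Φ(δ − 1.960) + Φ(−δ − 1.960) = Φ(0.686) + Φ(-4.606) = 0.7536 + 0.0000 = 0.7536.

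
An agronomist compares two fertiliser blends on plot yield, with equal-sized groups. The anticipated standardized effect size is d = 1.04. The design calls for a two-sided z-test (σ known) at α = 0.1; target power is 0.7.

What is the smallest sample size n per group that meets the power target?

n = 9 per group

For power 0.7 need Φ(δ − z_{0.05}) = 0.7, so δ = z_{0.05} + z_{0.30} = 1.645 + 0.524 = 2.169.
(For δ > 0 the lower-tail rejection region contributes negligibly to power, so the one-term inversion is standard.)
δ = d·√(n/2) ⇒ n = 2(δ/d)² = 2 × (2.169 / 1.04)² = 8.70.
Round up to the next whole unit.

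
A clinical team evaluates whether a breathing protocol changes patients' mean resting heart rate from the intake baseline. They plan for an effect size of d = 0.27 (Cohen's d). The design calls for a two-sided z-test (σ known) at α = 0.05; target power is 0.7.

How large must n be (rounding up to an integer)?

Set Φ(δ − 1.960) = 0.7; then δ − 1.960 = Φ⁻¹(0.7) = 0.524, giving δ = 2.484.
(Ignoring the negligible lower-tail rejection probability gives the usual closed-form inversion.)
δ = d·√n ⇒ n = (δ/d)² = (2.484 / 0.27)² = 84.66.
Round up to the next whole unit.

n = 85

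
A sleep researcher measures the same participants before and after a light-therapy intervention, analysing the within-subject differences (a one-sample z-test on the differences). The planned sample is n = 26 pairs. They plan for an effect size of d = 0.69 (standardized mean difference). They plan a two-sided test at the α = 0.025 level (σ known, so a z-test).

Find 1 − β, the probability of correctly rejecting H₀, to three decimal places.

Power ≈ 0.899

Noncentrality parameter: δ = d·√n = 0.69 × √26 = 3.5183
Two-sided α = 0.025 → critical value z_{0.0125} = 2.241.
Power = Φ(δ − 2.241) + Φ(−δ − 2.241) = Φ(1.277) + Φ(-5.760) = 0.8992 + 0.0000 = 0.8992.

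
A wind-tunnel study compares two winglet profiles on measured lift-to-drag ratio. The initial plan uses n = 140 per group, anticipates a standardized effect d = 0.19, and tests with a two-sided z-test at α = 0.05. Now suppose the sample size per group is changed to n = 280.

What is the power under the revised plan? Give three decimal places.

With n = 280 per group: δ = d·√(n/2) = 0.19 × √(280/2) = 2.2481. Critical value z_{0.025} = 1.960.
Revised power = Φ(δ − 1.960) + Φ(−δ − 1.960) = Φ(0.288) + Φ(-4.208) = 0.6134 + 0.0000 = 0.6134.

Power ≈ 0.613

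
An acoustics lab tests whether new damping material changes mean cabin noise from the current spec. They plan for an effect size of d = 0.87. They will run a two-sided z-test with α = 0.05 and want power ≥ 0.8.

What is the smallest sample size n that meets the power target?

Set Φ(δ − 1.960) = 0.8; then δ − 1.960 = Φ⁻¹(0.8) = 0.842, giving δ = 2.802.
(For δ > 0 the lower-tail rejection region contributes negligibly to power, so the one-term inversion is standard.)
δ = d·√n ⇒ n = (δ/d)² = (2.802 / 0.87)² = 10.37.
Round up to the next whole unit.

n = 11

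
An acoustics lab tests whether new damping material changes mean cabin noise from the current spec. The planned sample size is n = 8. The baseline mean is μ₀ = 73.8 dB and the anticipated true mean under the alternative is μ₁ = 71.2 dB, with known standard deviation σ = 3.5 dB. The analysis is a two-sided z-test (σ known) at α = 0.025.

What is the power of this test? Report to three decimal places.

Power ≈ 0.444

Standardized effect: d = |μ₁ − μ₀| / σ = |71.2 − 73.8| / 3.5 = 0.7429
Noncentrality parameter: δ = d·√n = 0.7429 × √8 = 2.1011
Two-sided α = 0.025 → critical value z_{0.0125} = 2.241.
Power = Φ(δ − 2.241) + Φ(−δ − 2.241) = Φ(-0.140) + Φ(-4.343) = 0.4442 + 0.0000 = 0.4442.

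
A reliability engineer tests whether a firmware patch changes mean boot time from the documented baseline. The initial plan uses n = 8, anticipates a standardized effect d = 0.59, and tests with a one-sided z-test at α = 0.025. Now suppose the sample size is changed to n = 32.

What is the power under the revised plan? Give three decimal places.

Power ≈ 0.916

With n = 32: δ = d·√n = 0.59 × √32 = 3.3375. Critical value z_{0.025} = 1.960.
Revised power = P(Z > 1.960 − δ) = Φ(1.378) = 0.9158.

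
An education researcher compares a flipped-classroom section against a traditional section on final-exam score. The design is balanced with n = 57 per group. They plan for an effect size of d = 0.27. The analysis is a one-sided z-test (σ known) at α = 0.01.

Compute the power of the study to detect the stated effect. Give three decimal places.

Power ≈ 0.188

Noncentrality parameter: δ = d·√(n/2) = 0.27 × √(57/2) = 1.4414
One-sided α = 0.01 → critical value z_{0.01} = 2.326.
Power = P(Z > 2.326 − δ) = Φ(-0.885) = 0.1881.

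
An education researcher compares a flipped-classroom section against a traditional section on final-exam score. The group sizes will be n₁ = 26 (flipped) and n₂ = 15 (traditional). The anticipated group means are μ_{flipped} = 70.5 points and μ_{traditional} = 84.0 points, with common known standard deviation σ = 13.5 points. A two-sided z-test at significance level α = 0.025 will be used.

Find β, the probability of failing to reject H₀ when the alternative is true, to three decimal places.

β ≈ 0.200

Standardized effect: d = |μ_{flipped} − μ_{traditional}| / σ = |70.5 − 84.0| / 13.5 = 1.0000
Noncentrality parameter: δ = d / √(1/n₁ + 1/n₂) = 1.0000 / √(1/26 + 1/15) = 3.0842
Critical value for a two-sided test at α = 0.025: z_{α/2} = 2.241.
Power = Φ(δ − 2.241) + Φ(−δ − 2.241) = Φ(0.843) + Φ(-5.326) = 0.8003 + 0.0000 = 0.8003.
Type II error: β = 1 − power = 1 − 0.8003 = 0.1997.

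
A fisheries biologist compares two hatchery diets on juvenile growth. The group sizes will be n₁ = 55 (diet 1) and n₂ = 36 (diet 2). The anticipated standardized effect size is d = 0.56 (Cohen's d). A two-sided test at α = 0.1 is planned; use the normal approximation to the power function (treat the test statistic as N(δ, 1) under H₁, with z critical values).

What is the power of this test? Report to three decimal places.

Noncentrality parameter: δ = d / √(1/n₁ + 1/n₂) = 0.56 / √(1/55 + 1/36) = 2.6122
Two-sided α = 0.1 → critical value z_{0.05} = 1.645.
Power = Φ(δ − 1.645) + Φ(−δ − 1.645) = Φ(0.967) + Φ(-4.257) = 0.8333 + 0.0000 = 0.8333.

Power ≈ 0.833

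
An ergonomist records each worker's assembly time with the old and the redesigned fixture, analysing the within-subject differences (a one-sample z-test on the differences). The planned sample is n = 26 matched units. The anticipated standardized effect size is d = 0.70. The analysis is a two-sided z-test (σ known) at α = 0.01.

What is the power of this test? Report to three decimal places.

Power ≈ 0.840

Noncentrality parameter: δ = d·√n = 0.70 × √26 = 3.5693
Two-sided α = 0.01 → critical value z_{0.005} = 2.576.
Power = Φ(δ − 2.576) + Φ(−δ − 2.576) = Φ(0.993) + Φ(-6.145) = 0.8398 + 0.0000 = 0.8398.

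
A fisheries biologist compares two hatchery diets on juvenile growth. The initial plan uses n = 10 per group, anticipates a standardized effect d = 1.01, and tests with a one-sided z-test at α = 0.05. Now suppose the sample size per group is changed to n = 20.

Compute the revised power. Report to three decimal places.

Power ≈ 0.939

With n = 20 per group: δ = d·√(n/2) = 1.01 × √(20/2) = 3.1939. Critical value z_{0.05} = 1.645.
Revised power = P(Z > 1.645 − δ) = Φ(1.549) = 0.9393.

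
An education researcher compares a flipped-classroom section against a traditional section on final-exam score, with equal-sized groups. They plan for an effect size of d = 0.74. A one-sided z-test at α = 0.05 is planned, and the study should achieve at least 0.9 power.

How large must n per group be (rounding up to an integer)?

Set Φ(δ − 1.645) = 0.9; then δ − 1.645 = Φ⁻¹(0.9) = 1.282, giving δ = 2.926.
δ = d·√(n/2) ⇒ n = 2(δ/d)² = 2 × (2.926 / 0.74)² = 31.28.
Round up to the next whole unit.

n = 32 per group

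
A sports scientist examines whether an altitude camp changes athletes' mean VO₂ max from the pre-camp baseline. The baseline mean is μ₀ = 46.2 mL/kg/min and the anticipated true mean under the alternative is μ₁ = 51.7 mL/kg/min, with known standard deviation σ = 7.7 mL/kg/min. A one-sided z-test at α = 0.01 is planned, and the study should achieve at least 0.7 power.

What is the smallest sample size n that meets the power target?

Standardized effect: d = |μ₁ − μ₀| / σ = |51.7 − 46.2| / 7.7 = 0.7143
Set Φ(δ − 2.326) = 0.7; then δ − 2.326 = Φ⁻¹(0.7) = 0.524, giving δ = 2.851.
δ = d·√n ⇒ n = (δ/d)² = (2.851 / 0.7143)² = 15.93.
Round up to the next whole unit.

n = 16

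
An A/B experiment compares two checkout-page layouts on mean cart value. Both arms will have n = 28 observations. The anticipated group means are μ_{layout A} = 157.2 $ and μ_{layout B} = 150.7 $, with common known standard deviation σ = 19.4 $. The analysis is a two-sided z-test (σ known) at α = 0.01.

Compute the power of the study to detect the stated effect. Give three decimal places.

Power ≈ 0.093

Standardized effect: d = |μ_{layout A} − μ_{layout B}| / σ = |157.2 − 150.7| / 19.4 = 0.3351
Noncentrality parameter: δ = d·√(n/2) = 0.3351 × √(28/2) = 1.2536
Two-sided α = 0.01 → critical value z_{0.005} = 2.576.
Power = Φ(δ − 2.576) + Φ(−δ − 2.576) = Φ(-1.322) + Φ(-3.829) = 0.0931 + 0.0001 = 0.0931.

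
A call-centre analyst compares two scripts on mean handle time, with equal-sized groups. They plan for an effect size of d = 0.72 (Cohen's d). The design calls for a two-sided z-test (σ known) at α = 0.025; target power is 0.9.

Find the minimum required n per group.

Set Φ(δ − 2.241) = 0.9; then δ − 2.241 = Φ⁻¹(0.9) = 1.282, giving δ = 3.523.
(For δ > 0 the lower-tail rejection region contributes negligibly to power, so the one-term inversion is standard.)
δ = d·√(n/2) ⇒ n = 2(δ/d)² = 2 × (3.523 / 0.72)² = 47.88.
Rounding up, n = 48 per group.

n = 48 per group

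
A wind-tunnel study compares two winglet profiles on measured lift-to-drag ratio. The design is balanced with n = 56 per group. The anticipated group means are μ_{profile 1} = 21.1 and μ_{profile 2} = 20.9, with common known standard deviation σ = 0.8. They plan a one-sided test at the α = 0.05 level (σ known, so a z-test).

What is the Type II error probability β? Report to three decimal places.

β ≈ 0.626

Standardized effect: d = |μ_{profile 1} − μ_{profile 2}| / σ = |21.1 − 20.9| / 0.8 = 0.2500
Noncentrality parameter: δ = d·√(n/2) = 0.2500 × √(56/2) = 1.3229
Critical value for a one-sided test at α = 0.05: z_α = 1.645.
Power = P(Z > 1.645 − δ) = Φ(-0.322) = 0.3737.
Type II error: β = 1 − power = 1 − 0.3737 = 0.6263.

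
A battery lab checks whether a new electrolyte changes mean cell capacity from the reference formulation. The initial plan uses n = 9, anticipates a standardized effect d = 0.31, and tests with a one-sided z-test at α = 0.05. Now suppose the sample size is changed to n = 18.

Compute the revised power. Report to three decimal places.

With n = 18: δ = d·√n = 0.31 × √18 = 1.3152. Critical value z_{0.05} = 1.645.
Revised power = Φ(δ − 1.645) = Φ(-0.330) = 0.3708.

Power ≈ 0.371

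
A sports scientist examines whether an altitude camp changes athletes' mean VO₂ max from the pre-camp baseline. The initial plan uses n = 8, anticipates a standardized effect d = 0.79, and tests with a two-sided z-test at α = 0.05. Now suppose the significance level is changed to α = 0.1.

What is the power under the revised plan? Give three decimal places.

δ = d·√n = 0.79 × √8 = 2.2345 (unchanged). New critical value: z_{0.05} = 1.645.
Revised power = Φ(δ − 1.645) + Φ(−δ − 1.645) = Φ(0.590) + Φ(-3.879) = 0.7223 + 0.0001 = 0.7223.

Power ≈ 0.722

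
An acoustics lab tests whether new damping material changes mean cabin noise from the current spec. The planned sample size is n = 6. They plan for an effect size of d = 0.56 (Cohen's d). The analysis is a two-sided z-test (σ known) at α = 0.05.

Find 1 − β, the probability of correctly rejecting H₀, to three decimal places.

Power ≈ 0.279

Noncentrality parameter: δ = d·√n = 0.56 × √6 = 1.3717
Critical value for a two-sided test at α = 0.05: z_{α/2} = 1.960.
Power = Φ(δ − 1.960) + Φ(−δ − 1.960) = Φ(-0.588) + Φ(-3.332) = 0.2782 + 0.0004 = 0.2786.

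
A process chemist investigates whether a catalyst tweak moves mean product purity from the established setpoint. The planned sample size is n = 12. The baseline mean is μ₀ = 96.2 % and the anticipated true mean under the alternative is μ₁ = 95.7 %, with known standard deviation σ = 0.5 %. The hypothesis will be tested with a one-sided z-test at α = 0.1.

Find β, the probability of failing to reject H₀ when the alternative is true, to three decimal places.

Standardized effect: d = |μ₁ − μ₀| / σ = |95.7 − 96.2| / 0.5 = 1.0000
Noncentrality parameter: δ = d·√n = 1.0000 × √12 = 3.4641
One-sided α = 0.1 → critical value z_{0.1} = 1.282.
Power = P(Z > 1.282 − δ) = Φ(2.183) = 0.9855.
Type II error: β = 1 − power = 1 − 0.9855 = 0.0145.

β ≈ 0.015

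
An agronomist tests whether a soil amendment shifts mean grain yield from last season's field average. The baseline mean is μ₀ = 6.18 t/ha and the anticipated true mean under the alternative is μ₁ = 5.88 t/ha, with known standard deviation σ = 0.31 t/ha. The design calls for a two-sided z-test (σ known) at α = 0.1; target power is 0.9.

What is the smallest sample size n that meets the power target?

n = 10

Standardized effect: d = |μ₁ − μ₀| / σ = |5.88 − 6.18| / 0.31 = 0.9677
For power 0.9 need Φ(δ − z_{0.05}) = 0.9, so δ = z_{0.05} + z_{0.10} = 1.645 + 1.282 = 2.926.
(Ignoring the negligible lower-tail rejection probability gives the usual closed-form inversion.)
δ = d·√n ⇒ n = (δ/d)² = (2.926 / 0.9677)² = 9.14.
Rounding up, n = 10.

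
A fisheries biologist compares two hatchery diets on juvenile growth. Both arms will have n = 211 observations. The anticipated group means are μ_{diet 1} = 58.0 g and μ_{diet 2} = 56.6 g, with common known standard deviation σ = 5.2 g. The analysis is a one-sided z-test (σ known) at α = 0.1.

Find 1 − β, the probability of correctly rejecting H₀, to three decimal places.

Power ≈ 0.931

Standardized effect: d = |μ_{diet 1} − μ_{diet 2}| / σ = |58.0 − 56.6| / 5.2 = 0.2692
Noncentrality parameter: δ = d·√(n/2) = 0.2692 × √(211/2) = 2.7654
Critical value for a one-sided test at α = 0.1: z_α = 1.282.
Power = P(Z > 1.282 − δ) = Φ(1.484) = 0.9311.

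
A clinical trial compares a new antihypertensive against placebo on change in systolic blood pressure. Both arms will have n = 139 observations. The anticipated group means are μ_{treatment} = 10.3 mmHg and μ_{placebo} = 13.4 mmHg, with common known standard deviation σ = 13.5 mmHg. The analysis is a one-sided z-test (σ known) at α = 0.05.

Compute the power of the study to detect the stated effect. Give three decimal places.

Power ≈ 0.606

Standardized effect: d = |μ_{treatment} − μ_{placebo}| / σ = |10.3 − 13.4| / 13.5 = 0.2296
Noncentrality parameter: δ = d·√(n/2) = 0.2296 × √(139/2) = 1.9143
Critical value for a one-sided test at α = 0.05: z_α = 1.645.
Power = Φ(δ − 1.645) = Φ(0.269) = 0.6062.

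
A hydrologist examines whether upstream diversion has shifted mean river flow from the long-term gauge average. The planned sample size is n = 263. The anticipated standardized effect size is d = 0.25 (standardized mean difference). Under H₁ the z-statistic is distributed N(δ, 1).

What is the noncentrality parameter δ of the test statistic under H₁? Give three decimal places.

δ ≈ 4.054

δ = d·√n = 0.25 × √263 = 4.0543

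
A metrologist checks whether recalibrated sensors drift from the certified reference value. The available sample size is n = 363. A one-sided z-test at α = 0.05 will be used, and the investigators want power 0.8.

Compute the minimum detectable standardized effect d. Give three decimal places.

d ≈ 0.131

Required noncentrality: δ = z_{0.05} + z_{0.20} = 1.645 + 0.842 = 2.486.
δ = d·√n ⇒ d = δ/√n = 2.486/√363 = 0.1305.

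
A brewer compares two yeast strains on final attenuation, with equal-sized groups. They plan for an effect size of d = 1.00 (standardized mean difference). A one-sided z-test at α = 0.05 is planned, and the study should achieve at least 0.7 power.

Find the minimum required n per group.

n = 10 per group

For power 0.7 need Φ(δ − z_{0.05}) = 0.7, so δ = z_{0.05} + z_{0.30} = 1.645 + 0.524 = 2.169.
δ = d·√(n/2) ⇒ n = 2(δ/d)² = 2 × (2.169 / 1.00)² = 9.41.
Round up to the next whole unit.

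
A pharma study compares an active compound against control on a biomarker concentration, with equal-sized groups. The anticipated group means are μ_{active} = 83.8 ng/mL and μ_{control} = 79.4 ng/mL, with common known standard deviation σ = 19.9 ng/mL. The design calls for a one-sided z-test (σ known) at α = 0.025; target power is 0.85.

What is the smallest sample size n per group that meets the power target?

n = 368 per group

Standardized effect: d = |μ_{active} − μ_{control}| / σ = |83.8 − 79.4| / 19.9 = 0.2211
For power 0.85 need Φ(δ − z_{0.025}) = 0.85, so δ = z_{0.025} + z_{0.15} = 1.960 + 1.036 = 2.996.
δ = d·√(n/2) ⇒ n = 2(δ/d)² = 2 × (2.996 / 0.2211)² = 367.31.
Round up to the next whole unit.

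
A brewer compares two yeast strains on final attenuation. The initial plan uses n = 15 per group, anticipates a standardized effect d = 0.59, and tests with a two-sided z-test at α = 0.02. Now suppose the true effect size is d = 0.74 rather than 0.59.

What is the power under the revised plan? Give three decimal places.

Power ≈ 0.382

With d = 0.74: δ = d·√(n/2) = 0.74 × √(15/2) = 2.0266. Critical value z_{0.01} = 2.326.
Revised power = Φ(δ − 2.326) + Φ(−δ − 2.326) = Φ(-0.300) + Φ(-4.353) = 0.3822 + 0.0000 = 0.3822.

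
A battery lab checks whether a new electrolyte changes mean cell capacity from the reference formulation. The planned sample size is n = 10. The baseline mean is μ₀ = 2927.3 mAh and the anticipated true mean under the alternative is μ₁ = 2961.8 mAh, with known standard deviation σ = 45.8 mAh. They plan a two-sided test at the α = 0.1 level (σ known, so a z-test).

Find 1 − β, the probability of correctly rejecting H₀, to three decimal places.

Standardized effect: d = |μ₁ − μ₀| / σ = |2961.8 − 2927.3| / 45.8 = 0.7533
Noncentrality parameter: δ = d·√n = 0.7533 × √10 = 2.3821
Critical value for a two-sided test at α = 0.1: z_{α/2} = 1.645.
Power = Φ(δ − 1.645) + Φ(−δ − 1.645) = Φ(0.737) + Φ(-4.027) = 0.7695 + 0.0000 = 0.7695.

Power ≈ 0.770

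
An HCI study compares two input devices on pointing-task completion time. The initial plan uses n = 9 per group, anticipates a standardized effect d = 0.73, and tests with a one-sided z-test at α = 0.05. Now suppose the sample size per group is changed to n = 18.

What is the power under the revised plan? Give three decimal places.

With n = 18 per group: δ = d·√(n/2) = 0.73 × √(18/2) = 2.1900. Critical value z_{0.05} = 1.645.
Revised power = P(Z > 1.645 − δ) = Φ(0.545) = 0.7072.

Power ≈ 0.707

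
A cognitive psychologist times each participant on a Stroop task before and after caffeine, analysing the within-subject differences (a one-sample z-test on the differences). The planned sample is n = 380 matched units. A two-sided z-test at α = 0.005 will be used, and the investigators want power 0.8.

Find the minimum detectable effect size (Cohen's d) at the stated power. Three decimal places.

d ≈ 0.187

Required noncentrality: δ = z_{0.0025} + z_{0.20} = 2.807 + 0.842 = 3.649.
(Lower-tail contribution to power is negligible for δ > 0.)
δ = d·√n ⇒ d = δ/√n = 3.649/√380 = 0.1872.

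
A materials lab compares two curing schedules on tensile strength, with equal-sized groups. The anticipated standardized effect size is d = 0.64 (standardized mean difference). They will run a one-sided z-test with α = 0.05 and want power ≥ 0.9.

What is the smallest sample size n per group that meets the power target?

Set Φ(δ − 1.645) = 0.9; then δ − 1.645 = Φ⁻¹(0.9) = 1.282, giving δ = 2.926.
δ = d·√(n/2) ⇒ n = 2(δ/d)² = 2 × (2.926 / 0.64)² = 41.82.
Rounding up, n = 42 per group.

n = 42 per group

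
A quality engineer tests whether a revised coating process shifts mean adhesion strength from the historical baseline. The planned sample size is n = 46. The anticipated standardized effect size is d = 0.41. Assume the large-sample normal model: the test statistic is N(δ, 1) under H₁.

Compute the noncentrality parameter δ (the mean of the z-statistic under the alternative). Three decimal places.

δ ≈ 2.781

δ = d·√n = 0.41 × √46 = 2.7808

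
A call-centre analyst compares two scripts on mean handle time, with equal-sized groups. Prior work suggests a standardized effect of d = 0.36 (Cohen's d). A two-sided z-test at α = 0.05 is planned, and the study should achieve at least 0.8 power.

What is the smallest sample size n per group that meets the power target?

Set Φ(δ − 1.960) = 0.8; then δ − 1.960 = Φ⁻¹(0.8) = 0.842, giving δ = 2.802.
(Ignoring the negligible lower-tail rejection probability gives the usual closed-form inversion.)
δ = d·√(n/2) ⇒ n = 2(δ/d)² = 2 × (2.802 / 0.36)² = 121.12.
Rounding up, n = 122 per group.

n = 122 per group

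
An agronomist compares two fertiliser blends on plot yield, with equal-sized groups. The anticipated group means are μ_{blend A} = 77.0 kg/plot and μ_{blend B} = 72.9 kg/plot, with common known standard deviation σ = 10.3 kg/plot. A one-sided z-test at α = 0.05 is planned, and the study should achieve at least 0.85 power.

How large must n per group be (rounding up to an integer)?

Standardized effect: d = |μ_{blend A} − μ_{blend B}| / σ = |77.0 − 72.9| / 10.3 = 0.3981
For power 0.85 need Φ(δ − z_{0.05}) = 0.85, so δ = z_{0.05} + z_{0.15} = 1.645 + 1.036 = 2.681.
δ = d·√(n/2) ⇒ n = 2(δ/d)² = 2 × (2.681 / 0.3981)² = 90.75.
Rounding up, n = 91 per group.

n = 91 per group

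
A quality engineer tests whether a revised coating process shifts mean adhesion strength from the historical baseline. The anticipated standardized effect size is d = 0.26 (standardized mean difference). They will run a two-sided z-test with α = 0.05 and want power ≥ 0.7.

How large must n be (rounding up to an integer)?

n = 92

Set Φ(δ − 1.960) = 0.7; then δ − 1.960 = Φ⁻¹(0.7) = 0.524, giving δ = 2.484.
(The Φ(−δ − z_{α/2}) term is vanishingly small for δ > 0 and is dropped in the standard sample-size formula.)
δ = d·√n ⇒ n = (δ/d)² = (2.484 / 0.26)² = 91.30.
Rounding up, n = 92.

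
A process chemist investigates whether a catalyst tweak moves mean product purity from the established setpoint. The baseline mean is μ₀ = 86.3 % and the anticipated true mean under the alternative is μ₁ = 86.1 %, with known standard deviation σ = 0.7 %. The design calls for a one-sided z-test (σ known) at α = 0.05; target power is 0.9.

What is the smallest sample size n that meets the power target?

n = 105

Standardized effect: d = |μ₁ − μ₀| / σ = |86.1 − 86.3| / 0.7 = 0.2857
Set Φ(δ − 1.645) = 0.9; then δ − 1.645 = Φ⁻¹(0.9) = 1.282, giving δ = 2.926.
δ = d·√n ⇒ n = (δ/d)² = (2.926 / 0.2857)² = 104.91.
Round up to the next whole unit.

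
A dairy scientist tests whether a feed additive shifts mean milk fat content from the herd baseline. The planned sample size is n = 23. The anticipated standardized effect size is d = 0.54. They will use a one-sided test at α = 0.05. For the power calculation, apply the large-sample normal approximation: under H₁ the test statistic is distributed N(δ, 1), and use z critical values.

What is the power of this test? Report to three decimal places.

Power ≈ 0.828

Noncentrality parameter: δ = d·√n = 0.54 × √23 = 2.5897
Critical value for a one-sided test at α = 0.05: z_α = 1.645.
Power = Φ(δ − 1.645) = Φ(0.945) = 0.8276.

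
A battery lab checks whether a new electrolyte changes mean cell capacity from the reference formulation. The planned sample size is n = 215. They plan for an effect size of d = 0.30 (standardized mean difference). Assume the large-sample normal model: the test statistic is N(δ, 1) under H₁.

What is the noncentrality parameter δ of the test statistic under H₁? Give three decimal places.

The noncentrality parameter scales effect size by the design's sample-size factor: δ = d·√n = 0.30 × √215 = 4.3989

δ ≈ 4.399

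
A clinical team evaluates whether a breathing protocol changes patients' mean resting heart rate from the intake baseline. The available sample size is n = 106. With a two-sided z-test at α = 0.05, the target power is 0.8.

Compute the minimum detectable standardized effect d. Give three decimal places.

d ≈ 0.272

Need Φ(δ − 1.960) = 0.8, so δ = 1.960 + 0.842 = 2.802.
(The second rejection-region term Φ(−δ − z_{α/2}) is negligible and dropped.)
δ = d·√n ⇒ d = δ/√n = 2.802/√106 = 0.2721.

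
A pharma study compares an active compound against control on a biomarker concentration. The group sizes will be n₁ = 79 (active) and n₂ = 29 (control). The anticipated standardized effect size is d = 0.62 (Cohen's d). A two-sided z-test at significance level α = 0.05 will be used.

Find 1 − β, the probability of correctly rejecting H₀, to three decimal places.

Noncentrality parameter: δ = d / √(1/n₁ + 1/n₂) = 0.62 / √(1/79 + 1/29) = 2.8556
Two-sided α = 0.05 → critical value z_{0.025} = 1.960.
Power = Φ(δ − 1.960) + Φ(−δ − 1.960) = Φ(0.896) + Φ(-4.816) = 0.8148 + 0.0000 = 0.8148.

Power ≈ 0.815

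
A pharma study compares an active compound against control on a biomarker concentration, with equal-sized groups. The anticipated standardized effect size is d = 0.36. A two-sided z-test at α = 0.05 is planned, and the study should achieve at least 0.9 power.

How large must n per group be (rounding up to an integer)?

n = 163 per group

For power 0.9 need Φ(δ − z_{0.025}) = 0.9, so δ = z_{0.025} + z_{0.10} = 1.960 + 1.282 = 3.242.
(The Φ(−δ − z_{α/2}) term is vanishingly small for δ > 0 and is dropped in the standard sample-size formula.)
δ = d·√(n/2) ⇒ n = 2(δ/d)² = 2 × (3.242 / 0.36)² = 162.15.
Round up to the next whole unit.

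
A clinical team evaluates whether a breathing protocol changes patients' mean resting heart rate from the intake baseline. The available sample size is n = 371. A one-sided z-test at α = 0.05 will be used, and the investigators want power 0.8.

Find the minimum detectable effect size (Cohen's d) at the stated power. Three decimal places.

Required noncentrality: δ = z_{0.05} + z_{0.20} = 1.645 + 0.842 = 2.486.
δ = d·√n ⇒ d = δ/√n = 2.486/√371 = 0.1291.

d ≈ 0.129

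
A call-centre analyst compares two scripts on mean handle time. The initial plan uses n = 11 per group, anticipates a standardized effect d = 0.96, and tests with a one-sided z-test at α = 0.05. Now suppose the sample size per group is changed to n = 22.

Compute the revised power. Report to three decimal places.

With n = 22 per group: δ = d·√(n/2) = 0.96 × √(22/2) = 3.1840. Critical value z_{0.05} = 1.645.
Revised power = P(Z > 1.645 − δ) = Φ(1.539) = 0.9381.

Power ≈ 0.938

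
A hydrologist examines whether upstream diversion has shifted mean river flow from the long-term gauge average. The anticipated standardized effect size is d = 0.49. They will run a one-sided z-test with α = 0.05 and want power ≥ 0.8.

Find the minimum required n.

Set Φ(δ − 1.645) = 0.8; then δ − 1.645 = Φ⁻¹(0.8) = 0.842, giving δ = 2.486.
δ = d·√n ⇒ n = (δ/d)² = (2.486 / 0.49)² = 25.75.
Rounding up, n = 26.

n = 26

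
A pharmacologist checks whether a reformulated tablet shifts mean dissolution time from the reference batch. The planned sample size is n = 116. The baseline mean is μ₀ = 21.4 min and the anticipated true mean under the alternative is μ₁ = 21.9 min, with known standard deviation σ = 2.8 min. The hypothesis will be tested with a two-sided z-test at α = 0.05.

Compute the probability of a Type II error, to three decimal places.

Standardized effect: d = |μ₁ − μ₀| / σ = |21.9 − 21.4| / 2.8 = 0.1786
Noncentrality parameter: δ = d·√n = 0.1786 × √116 = 1.9233
Critical value for a two-sided test at α = 0.05: z_{α/2} = 1.960.
Power = Φ(δ − 1.960) + Φ(−δ − 1.960) = Φ(-0.037) + Φ(-3.883) = 0.4854 + 0.0001 = 0.4854.
Type II error: β = 1 − power = 1 − 0.4854 = 0.5146.

β ≈ 0.515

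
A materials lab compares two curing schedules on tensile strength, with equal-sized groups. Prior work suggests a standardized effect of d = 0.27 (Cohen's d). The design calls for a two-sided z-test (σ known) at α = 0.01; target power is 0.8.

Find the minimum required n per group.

n = 321 per group

Set Φ(δ − 2.576) = 0.8; then δ − 2.576 = Φ⁻¹(0.8) = 0.842, giving δ = 3.417.
(For δ > 0 the lower-tail rejection region contributes negligibly to power, so the one-term inversion is standard.)
δ = d·√(n/2) ⇒ n = 2(δ/d)² = 2 × (3.417 / 0.27)² = 320.41.
Rounding up, n = 321 per group.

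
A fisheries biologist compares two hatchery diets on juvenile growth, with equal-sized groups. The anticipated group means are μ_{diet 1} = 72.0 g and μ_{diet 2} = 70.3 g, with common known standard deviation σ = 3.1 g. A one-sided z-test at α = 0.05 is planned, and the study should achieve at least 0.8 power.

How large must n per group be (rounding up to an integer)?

Standardized effect: d = |μ_{diet 1} − μ_{diet 2}| / σ = |72.0 − 70.3| / 3.1 = 0.5484
For power 0.8 need Φ(δ − z_{0.05}) = 0.8, so δ = z_{0.05} + z_{0.20} = 1.645 + 0.842 = 2.486.
δ = d·√(n/2) ⇒ n = 2(δ/d)² = 2 × (2.486 / 0.5484)² = 41.12.
Round up to the next whole unit.

n = 42 per group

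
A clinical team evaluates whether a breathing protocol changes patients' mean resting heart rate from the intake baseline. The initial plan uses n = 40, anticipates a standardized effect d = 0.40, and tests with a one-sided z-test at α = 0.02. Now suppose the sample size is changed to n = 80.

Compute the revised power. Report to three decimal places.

With n = 80: δ = d·√n = 0.40 × √80 = 3.5777. Critical value z_{0.02} = 2.054.
Revised power = Φ(δ − 2.054) = Φ(1.524) = 0.9362.

Power ≈ 0.936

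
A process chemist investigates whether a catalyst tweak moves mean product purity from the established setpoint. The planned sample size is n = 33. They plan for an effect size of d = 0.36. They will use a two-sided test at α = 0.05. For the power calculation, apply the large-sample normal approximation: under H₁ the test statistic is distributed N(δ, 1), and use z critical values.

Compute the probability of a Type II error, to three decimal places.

β ≈ 0.457

Noncentrality parameter: δ = d·√n = 0.36 × √33 = 2.0680
Two-sided α = 0.05 → critical value z_{0.025} = 1.960.
Power = Φ(δ − 1.960) + Φ(−δ − 1.960) = Φ(0.108) + Φ(-4.028) = 0.5430 + 0.0000 = 0.5431.
Type II error: β = 1 − power = 1 − 0.5431 = 0.4569.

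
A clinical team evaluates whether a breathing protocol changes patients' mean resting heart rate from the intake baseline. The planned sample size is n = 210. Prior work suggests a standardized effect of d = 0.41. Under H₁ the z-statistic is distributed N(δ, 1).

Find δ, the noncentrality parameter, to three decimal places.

δ = d·√n = 0.41 × √210 = 5.9415

δ ≈ 5.941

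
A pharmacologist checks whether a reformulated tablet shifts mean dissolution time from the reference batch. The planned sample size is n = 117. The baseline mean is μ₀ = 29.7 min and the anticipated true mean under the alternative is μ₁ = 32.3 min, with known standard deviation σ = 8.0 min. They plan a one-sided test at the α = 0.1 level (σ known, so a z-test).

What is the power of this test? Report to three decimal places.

Power ≈ 0.987

Standardized effect: d = |μ₁ − μ₀| / σ = |32.3 − 29.7| / 8.0 = 0.3250
Noncentrality parameter: δ = d·√n = 0.3250 × √117 = 3.5154
One-sided α = 0.1 → critical value z_{0.1} = 1.282.
Power = Φ(δ − 1.282) = Φ(2.234) = 0.9873.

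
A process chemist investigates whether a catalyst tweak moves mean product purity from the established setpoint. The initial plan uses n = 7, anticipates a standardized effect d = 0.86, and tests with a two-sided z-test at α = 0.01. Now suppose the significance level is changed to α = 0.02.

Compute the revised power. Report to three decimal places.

δ = d·√n = 0.86 × √7 = 2.2753 (unchanged). New critical value: z_{0.01} = 2.326.
Revised power = Φ(δ − 2.326) + Φ(−δ − 2.326) = Φ(-0.051) + Φ(-4.602) = 0.4797 + 0.0000 = 0.4797.

Power ≈ 0.480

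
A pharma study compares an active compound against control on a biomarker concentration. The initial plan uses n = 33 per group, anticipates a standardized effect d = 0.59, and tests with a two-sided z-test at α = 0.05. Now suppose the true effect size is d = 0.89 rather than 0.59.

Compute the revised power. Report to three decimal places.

With d = 0.89: δ = d·√(n/2) = 0.89 × √(33/2) = 3.6152. Critical value z_{0.025} = 1.960.
Revised power = Φ(δ − 1.960) + Φ(−δ − 1.960) = Φ(1.655) + Φ(-5.575) = 0.9511 + 0.0000 = 0.9511.

Power ≈ 0.951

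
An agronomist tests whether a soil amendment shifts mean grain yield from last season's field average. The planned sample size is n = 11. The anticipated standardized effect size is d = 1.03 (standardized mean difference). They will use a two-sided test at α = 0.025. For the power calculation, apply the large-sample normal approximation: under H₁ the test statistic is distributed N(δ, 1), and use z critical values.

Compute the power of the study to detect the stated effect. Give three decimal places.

Power ≈ 0.880

Noncentrality parameter: δ = d·√n = 1.03 × √11 = 3.4161
Two-sided α = 0.025 → critical value z_{0.0125} = 2.241.
Power = Φ(δ − 2.241) + Φ(−δ − 2.241) = Φ(1.175) + Φ(-5.658) = 0.8799 + 0.0000 = 0.8799.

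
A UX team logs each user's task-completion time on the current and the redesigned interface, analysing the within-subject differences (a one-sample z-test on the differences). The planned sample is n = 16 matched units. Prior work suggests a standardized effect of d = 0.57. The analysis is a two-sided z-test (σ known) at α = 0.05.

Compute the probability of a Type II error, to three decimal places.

Noncentrality parameter: δ = d·√n = 0.57 × √16 = 2.2800
Two-sided α = 0.05 → critical value z_{0.025} = 1.960.
Power = Φ(δ − 1.960) + Φ(−δ − 1.960) = Φ(0.320) + Φ(-4.240) = 0.6255 + 0.0000 = 0.6255.
Type II error: β = 1 − power = 1 − 0.6255 = 0.3745.

β ≈ 0.374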